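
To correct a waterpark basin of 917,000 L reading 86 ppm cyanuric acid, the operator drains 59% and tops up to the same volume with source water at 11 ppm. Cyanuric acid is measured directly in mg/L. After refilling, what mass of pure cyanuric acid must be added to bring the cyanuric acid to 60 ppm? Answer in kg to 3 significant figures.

After draining 59% and refilling: 86 × 0.41 + 11 × 0.59 = 41.75 ppm.
Deficit to target: 60 − 41.75 = 18.25 mg/L.
Mass: 18.25 mg/L × 917,000 L = 16,740 g cyanuric acid.

16.7 kg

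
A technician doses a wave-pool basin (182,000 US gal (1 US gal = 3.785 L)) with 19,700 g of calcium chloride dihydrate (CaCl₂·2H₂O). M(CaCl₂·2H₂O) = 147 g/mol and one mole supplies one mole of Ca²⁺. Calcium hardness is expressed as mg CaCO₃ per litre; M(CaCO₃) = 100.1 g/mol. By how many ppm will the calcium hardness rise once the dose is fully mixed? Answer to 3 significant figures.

Volume: 182,000 US gal × 3.785 L/gal = 688,870 L.
Moles of Ca²⁺: 19,700 g ÷ 147 g/mol = 134 mol.
As CaCO₃: 134 mol × 100.1 g/mol = 13,410 g.
Rise: 13,410 g / 688,870 L × 1000 = 19.47 mg/L.

19.5 ppm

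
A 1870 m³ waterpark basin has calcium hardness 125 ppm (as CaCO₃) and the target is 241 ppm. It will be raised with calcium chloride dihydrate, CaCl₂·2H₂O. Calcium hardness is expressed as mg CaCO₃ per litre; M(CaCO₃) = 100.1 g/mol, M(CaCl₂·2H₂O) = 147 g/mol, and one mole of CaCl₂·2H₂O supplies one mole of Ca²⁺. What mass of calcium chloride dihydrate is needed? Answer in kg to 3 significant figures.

Volume: 1870 m³ = 1,870,000 L.
Hardness to add: (241 − 125) = 116 mg/L as CaCO₃ × 1,870,000 L = 216,900 g as CaCO₃.
Moles of Ca²⁺ (1 mol Ca²⁺ ≡ 1 mol CaCO₃): 216,900 / 100.1 g/mol = 2167 mol.
Mass of CaCl₂·2H₂O: 2167 × 147 = 318,600 g.

319 kg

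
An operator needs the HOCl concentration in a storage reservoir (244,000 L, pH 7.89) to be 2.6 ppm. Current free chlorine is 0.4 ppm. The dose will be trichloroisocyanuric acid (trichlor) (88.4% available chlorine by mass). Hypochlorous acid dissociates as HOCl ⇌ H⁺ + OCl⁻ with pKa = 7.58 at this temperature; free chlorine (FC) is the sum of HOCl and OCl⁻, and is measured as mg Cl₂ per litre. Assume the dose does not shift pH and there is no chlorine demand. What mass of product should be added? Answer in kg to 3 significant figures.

2.07 kg

[OCl⁻]/[HOCl] = 10^(pH − pKa) = 10^(7.89 − 7.58) = 2.042; fraction as HOCl = 1/(1 + 2.042) = 0.3288.
Free chlorine required for 2.6 ppm HOCl: 2.6 / 0.3288 = 7.909 ppm.
FC to add: 7.909 − 0.4 = 7.509 mg/L as Cl₂.
Cl₂ equivalent: 7.509 mg/L × 244,000 L = 1832 g.
Product at 88.4% available Cl: 1832 / 0.884 = 2072 g.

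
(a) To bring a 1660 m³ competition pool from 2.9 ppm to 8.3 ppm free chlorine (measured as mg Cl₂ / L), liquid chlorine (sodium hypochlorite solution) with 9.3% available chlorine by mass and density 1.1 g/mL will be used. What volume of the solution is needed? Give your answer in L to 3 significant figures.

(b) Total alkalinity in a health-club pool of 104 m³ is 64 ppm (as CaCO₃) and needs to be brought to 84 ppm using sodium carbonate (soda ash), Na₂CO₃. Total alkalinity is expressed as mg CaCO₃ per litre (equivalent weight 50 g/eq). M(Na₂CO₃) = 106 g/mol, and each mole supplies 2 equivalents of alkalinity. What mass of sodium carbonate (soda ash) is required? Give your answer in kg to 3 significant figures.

(a) 87.6 L; (b) 2.20 kg

(a) Volume: 1660 m³ = 1,660,000 L.
(a) Chlorine deficit: 8.3 − 2.9 = 5.4 ppm = 5.4 mg/L as Cl₂.
(a) Cl₂ equivalent needed: 5.4 mg/L × 1,660,000 L = 8,964,000 mg = 8964 g.
(a) Product at 9.3% available chlorine: 8964 / 0.093 = 96,390 g.
(a) Volume at density 1.1 g/mL: 96,390 g ÷ 1.1 g/mL = 87,620 mL.

(b) Volume: 104 m³ = 104,000 L.
(b) Alkalinity to add: (84 − 64) = 20 mg/L as CaCO₃ × 104,000 L = 2080 g as CaCO₃.
(b) Equivalents: 2080 g ÷ 50 g/eq = 41.6 eq.
(b) Each mole of Na₂CO₃ supplies 2 eq, so 41.6 / 2 = 20.8 mol.
(b) Mass: 20.8 mol × 106 g/mol = 2205 g.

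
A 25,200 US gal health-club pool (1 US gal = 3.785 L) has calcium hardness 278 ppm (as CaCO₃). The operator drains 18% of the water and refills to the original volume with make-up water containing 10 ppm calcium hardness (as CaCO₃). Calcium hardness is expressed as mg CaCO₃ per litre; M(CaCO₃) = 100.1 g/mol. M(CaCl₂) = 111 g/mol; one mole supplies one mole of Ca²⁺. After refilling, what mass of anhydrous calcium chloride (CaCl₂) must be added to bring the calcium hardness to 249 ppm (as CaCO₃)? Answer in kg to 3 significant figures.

2.03 kg

Volume: 25,200 US gal × 3.785 L/gal = 95,382 L.
After draining 18% and refilling: 278 × 0.82 + 10 × 0.18 = 229.76 ppm.
Deficit to target: 249 − 229.76 = 19.24 mg/L.
As CaCO₃: 19.24 mg/L × 95,382 L = 1835 g; ÷ 100.1 = 18.33 mol Ca²⁺.
Mass: 18.33 × 111 = 2035 g.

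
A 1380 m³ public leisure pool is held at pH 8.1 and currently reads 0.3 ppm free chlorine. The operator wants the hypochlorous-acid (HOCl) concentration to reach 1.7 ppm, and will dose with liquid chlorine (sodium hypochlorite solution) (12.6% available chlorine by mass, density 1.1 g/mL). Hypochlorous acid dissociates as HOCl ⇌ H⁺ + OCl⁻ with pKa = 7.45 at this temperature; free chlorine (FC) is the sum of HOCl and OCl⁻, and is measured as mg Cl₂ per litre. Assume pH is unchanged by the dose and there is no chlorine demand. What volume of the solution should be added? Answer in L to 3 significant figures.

89.5 L

Volume: 1380 m³ = 1,380,000 L.
[OCl⁻]/[HOCl] = 10^(pH − pKa) = 10^(8.1 − 7.45) = 4.467; fraction as HOCl = 1/(1 + 4.467) = 0.1829.
Free chlorine required for 1.7 ppm HOCl: 1.7 / 0.1829 = 9.294 ppm.
FC to add: 9.294 − 0.3 = 8.994 mg/L as Cl₂.
Cl₂ equivalent: 8.994 mg/L × 1,380,000 L = 12,410 g.
Product at 12.6% available Cl: 12,410 / 0.126 = 98,500 g.
Volume: 98,500 g ÷ 1.1 g/mL = 89,550 mL.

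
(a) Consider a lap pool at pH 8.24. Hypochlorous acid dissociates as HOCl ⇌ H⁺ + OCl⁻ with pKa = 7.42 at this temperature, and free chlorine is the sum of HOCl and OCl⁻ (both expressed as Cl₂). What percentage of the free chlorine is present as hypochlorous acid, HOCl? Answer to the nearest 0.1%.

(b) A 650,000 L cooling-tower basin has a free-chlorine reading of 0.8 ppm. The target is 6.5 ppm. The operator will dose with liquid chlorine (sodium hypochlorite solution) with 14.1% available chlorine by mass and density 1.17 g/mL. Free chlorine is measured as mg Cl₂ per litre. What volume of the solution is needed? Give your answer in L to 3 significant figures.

(a) [OCl⁻]/[HOCl] = 10^(pH − pKa) = 10^(8.24 − 7.42) = 10^0.82 = 6.607.
(a) Fraction as HOCl = 1 / (1 + 6.607) = 0.1315.

(b) Chlorine deficit: 6.5 − 0.8 = 5.7 ppm = 5.7 mg/L as Cl₂.
(b) Cl₂ equivalent needed: 5.7 mg/L × 650,000 L = 3,705,000 mg = 3705 g.
(b) Product at 14.1% available chlorine: 3705 / 0.141 = 26,280 g.
(b) Volume at density 1.17 g/mL: 26,280 g ÷ 1.17 g/mL = 22,460 mL.

(a) 13.1%; (b) 22.5 L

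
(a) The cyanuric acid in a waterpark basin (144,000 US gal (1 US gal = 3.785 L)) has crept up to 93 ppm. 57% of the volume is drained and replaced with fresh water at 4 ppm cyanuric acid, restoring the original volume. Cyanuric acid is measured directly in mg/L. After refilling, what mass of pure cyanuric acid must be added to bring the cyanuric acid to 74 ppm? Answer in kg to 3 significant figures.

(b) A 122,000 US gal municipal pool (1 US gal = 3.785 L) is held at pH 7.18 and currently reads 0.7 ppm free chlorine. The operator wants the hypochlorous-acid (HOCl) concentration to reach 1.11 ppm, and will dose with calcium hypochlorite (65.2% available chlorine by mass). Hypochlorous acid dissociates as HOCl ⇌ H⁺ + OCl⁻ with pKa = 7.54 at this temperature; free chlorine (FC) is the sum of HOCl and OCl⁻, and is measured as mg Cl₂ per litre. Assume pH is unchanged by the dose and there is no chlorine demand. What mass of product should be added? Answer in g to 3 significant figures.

(a) 17.3 kg; (b) 634 g

(a) Volume: 144,000 US gal × 3.785 L/gal = 545,040 L.
(a) After draining 57% and refilling: 93 × 0.43 + 4 × 0.57 = 42.27 ppm.
(a) Deficit to target: 74 − 42.27 = 31.73 mg/L.
(a) Mass: 31.73 mg/L × 545,040 L = 17,290 g cyanuric acid.

(b) Volume: 122,000 US gal × 3.785 L/gal = 461,770 L.
(b) [OCl⁻]/[HOCl] = 10^(pH − pKa) = 10^(7.18 − 7.54) = 0.4365; fraction as HOCl = 1/(1 + 0.4365) = 0.6961.
(b) Free chlorine required for 1.11 ppm HOCl: 1.11 / 0.6961 = 1.595 ppm.
(b) FC to add: 1.595 − 0.7 = 0.8945 mg/L as Cl₂.
(b) Cl₂ equivalent: 0.8945 mg/L × 461,770 L = 413.1 g.
(b) Product at 65.2% available Cl: 413.1 / 0.652 = 633.5 g.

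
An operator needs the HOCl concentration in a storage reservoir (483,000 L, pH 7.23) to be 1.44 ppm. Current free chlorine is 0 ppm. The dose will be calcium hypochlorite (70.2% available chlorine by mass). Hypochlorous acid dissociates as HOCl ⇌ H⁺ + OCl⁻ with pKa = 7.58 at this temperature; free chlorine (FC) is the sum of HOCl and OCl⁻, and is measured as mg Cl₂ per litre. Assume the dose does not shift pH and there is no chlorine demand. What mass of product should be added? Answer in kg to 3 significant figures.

[OCl⁻]/[HOCl] = 10^(pH − pKa) = 10^(7.23 − 7.58) = 0.4467; fraction as HOCl = 1/(1 + 0.4467) = 0.6912.
Free chlorine required for 1.44 ppm HOCl: 1.44 / 0.6912 = 2.083 ppm.
FC to add: 2.083 − 0 = 2.083 mg/L as Cl₂.
Cl₂ equivalent: 2.083 mg/L × 483,000 L = 1006 g.
Product at 70.2% available Cl: 1006 / 0.702 = 1433 g.

1.43 kg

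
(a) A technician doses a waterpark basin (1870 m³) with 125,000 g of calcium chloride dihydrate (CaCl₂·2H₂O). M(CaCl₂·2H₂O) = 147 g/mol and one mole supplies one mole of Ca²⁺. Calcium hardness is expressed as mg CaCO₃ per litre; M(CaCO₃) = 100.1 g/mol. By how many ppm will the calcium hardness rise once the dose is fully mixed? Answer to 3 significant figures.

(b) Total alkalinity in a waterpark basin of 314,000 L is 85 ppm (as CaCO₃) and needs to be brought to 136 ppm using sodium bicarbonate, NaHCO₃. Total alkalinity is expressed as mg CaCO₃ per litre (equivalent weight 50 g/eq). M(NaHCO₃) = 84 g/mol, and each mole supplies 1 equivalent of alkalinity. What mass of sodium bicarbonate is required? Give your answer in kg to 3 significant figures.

(a) Volume: 1870 m³ = 1,870,000 L.
(a) Moles of Ca²⁺: 125,000 g ÷ 147 g/mol = 850.3 mol.
(a) As CaCO₃: 850.3 mol × 100.1 g/mol = 85,120 g.
(a) Rise: 85,120 g / 1,870,000 L × 1000 = 45.52 mg/L.

(b) Alkalinity to add: (136 − 85) = 51 mg/L as CaCO₃ × 314,000 L = 16,010 g as CaCO₃.
(b) Equivalents: 16,010 g ÷ 50 g/eq = 320.3 eq.
(b) NaHCO₃ supplies 1 eq per mole → 320.3 mol.
(b) Mass: 320.3 mol × 84 g/mol = 26,900 g.

(a) 45.5 ppm; (b) 26.9 kg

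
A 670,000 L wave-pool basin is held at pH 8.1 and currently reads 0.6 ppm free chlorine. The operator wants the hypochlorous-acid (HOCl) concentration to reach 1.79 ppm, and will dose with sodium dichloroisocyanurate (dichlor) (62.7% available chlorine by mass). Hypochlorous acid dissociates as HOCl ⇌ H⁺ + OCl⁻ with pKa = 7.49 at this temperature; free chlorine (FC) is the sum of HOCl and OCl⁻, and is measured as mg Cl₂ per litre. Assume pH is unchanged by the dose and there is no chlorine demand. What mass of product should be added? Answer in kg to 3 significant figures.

[OCl⁻]/[HOCl] = 10^(pH − pKa) = 10^(8.1 − 7.49) = 4.074; fraction as HOCl = 1/(1 + 4.074) = 0.1971.
Free chlorine required for 1.79 ppm HOCl: 1.79 / 0.1971 = 9.082 ppm.
FC to add: 9.082 − 0.6 = 8.482 mg/L as Cl₂.
Cl₂ equivalent: 8.482 mg/L × 670,000 L = 5683 g.
Product at 62.7% available Cl: 5683 / 0.627 = 9064 g.

9.06 kg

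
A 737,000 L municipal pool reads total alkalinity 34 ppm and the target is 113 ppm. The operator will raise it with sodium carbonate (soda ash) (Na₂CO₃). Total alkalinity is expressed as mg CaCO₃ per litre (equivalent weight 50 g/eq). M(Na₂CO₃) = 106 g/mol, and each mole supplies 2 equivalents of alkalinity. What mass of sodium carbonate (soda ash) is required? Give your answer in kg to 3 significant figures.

61.7 kg

Alkalinity to add: (113 − 34) = 79 mg/L as CaCO₃ × 737,000 L = 58,220 g as CaCO₃.
Equivalents: 58,220 g ÷ 50 g/eq = 1164 eq.
Each mole of Na₂CO₃ supplies 2 eq, so 1164 / 2 = 582.2 mol.
Mass: 582.2 mol × 106 g/mol = 61,720 g.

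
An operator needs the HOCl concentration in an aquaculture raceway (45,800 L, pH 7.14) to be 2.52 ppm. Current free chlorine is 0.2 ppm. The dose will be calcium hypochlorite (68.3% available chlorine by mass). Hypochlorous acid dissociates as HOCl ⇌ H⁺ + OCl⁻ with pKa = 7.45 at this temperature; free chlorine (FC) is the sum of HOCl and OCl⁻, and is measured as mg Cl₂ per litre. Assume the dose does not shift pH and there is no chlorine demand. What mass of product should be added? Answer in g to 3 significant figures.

[OCl⁻]/[HOCl] = 10^(pH − pKa) = 10^(7.14 − 7.45) = 0.4898; fraction as HOCl = 1/(1 + 0.4898) = 0.6712.
Free chlorine required for 2.52 ppm HOCl: 2.52 / 0.6712 = 3.754 ppm.
FC to add: 3.754 − 0.2 = 3.554 mg/L as Cl₂.
Cl₂ equivalent: 3.554 mg/L × 45,800 L = 162.8 g.
Product at 68.3% available Cl: 162.8 / 0.683 = 238.3 g.

238 g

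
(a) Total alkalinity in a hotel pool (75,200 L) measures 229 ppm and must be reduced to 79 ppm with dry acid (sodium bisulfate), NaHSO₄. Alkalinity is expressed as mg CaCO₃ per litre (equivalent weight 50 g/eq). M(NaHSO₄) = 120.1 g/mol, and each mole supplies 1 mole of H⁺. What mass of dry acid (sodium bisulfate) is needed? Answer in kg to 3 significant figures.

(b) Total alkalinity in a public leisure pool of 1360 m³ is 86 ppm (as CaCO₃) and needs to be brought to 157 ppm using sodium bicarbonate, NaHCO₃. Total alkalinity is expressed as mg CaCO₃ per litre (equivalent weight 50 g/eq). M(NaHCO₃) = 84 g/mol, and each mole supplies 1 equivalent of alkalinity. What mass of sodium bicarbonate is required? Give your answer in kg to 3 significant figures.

(a) Alkalinity to neutralize: (229 − 79) = 150 mg/L as CaCO₃ × 75,200 L = 11,280 g as CaCO₃.
(a) Equivalents of H⁺ required: 11,280 ÷ 50 g/eq = 225.6 eq = 225.6 mol NaHSO₄.
(a) Mass of NaHSO₄: 225.6 × 120.1 = 27,090 g.

(b) Volume: 1360 m³ = 1,360,000 L.
(b) Alkalinity to add: (157 − 86) = 71 mg/L as CaCO₃ × 1,360,000 L = 96,560 g as CaCO₃.
(b) Equivalents: 96,560 g ÷ 50 g/eq = 1931 eq.
(b) NaHCO₃ supplies 1 eq per mole → 1931 mol.
(b) Mass: 1931 mol × 84 g/mol = 162,200 g.

(a) 27.1 kg; (b) 162 kg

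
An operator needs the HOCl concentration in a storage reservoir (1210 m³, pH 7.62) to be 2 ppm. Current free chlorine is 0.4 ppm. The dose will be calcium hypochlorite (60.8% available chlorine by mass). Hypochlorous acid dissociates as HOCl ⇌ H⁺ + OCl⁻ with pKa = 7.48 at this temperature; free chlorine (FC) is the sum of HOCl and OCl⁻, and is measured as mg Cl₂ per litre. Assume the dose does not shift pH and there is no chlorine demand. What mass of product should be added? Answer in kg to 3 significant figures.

Volume: 1210 m³ = 1,210,000 L.
[OCl⁻]/[HOCl] = 10^(pH − pKa) = 10^(7.62 − 7.48) = 1.38; fraction as HOCl = 1/(1 + 1.38) = 0.4201.
Free chlorine required for 2 ppm HOCl: 2 / 0.4201 = 4.761 ppm.
FC to add: 4.761 − 0.4 = 4.361 mg/L as Cl₂.
Cl₂ equivalent: 4.361 mg/L × 1,210,000 L = 5277 g.
Product at 60.8% available Cl: 5277 / 0.608 = 8679 g.

8.68 kg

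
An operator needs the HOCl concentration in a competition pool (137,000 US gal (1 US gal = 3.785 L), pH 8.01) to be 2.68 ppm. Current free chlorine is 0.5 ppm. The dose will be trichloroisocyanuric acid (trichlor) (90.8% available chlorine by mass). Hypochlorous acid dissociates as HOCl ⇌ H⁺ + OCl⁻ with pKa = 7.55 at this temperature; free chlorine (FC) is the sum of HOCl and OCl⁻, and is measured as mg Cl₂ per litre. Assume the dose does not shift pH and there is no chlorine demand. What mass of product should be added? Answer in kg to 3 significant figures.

5.66 kg

Volume: 137,000 US gal × 3.785 L/gal = 518,545 L.
[OCl⁻]/[HOCl] = 10^(pH − pKa) = 10^(8.01 − 7.55) = 2.884; fraction as HOCl = 1/(1 + 2.884) = 0.2575.
Free chlorine required for 2.68 ppm HOCl: 2.68 / 0.2575 = 10.41 ppm.
FC to add: 10.41 − 0.5 = 9.909 mg/L as Cl₂.
Cl₂ equivalent: 9.909 mg/L × 518,545 L = 5138 g.
Product at 90.8% available Cl: 5138 / 0.908 = 5659 g.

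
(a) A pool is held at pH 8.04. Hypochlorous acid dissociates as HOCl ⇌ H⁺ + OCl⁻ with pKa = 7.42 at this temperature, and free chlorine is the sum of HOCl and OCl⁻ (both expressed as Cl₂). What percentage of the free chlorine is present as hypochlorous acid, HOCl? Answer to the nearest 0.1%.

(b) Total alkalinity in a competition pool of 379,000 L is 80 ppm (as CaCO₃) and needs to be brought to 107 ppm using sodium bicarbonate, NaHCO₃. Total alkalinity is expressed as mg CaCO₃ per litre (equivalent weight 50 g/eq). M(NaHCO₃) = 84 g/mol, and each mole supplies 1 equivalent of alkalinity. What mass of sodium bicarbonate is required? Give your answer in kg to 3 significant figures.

(a) [OCl⁻]/[HOCl] = 10^(pH − pKa) = 10^(8.04 − 7.42) = 10^0.62 = 4.169.
(a) Fraction as HOCl = 1 / (1 + 4.169) = 0.1935.

(b) Alkalinity to add: (107 − 80) = 27 mg/L as CaCO₃ × 379,000 L = 10,230 g as CaCO₃.
(b) Equivalents: 10,230 g ÷ 50 g/eq = 204.7 eq.
(b) NaHCO₃ supplies 1 eq per mole → 204.7 mol.
(b) Mass: 204.7 mol × 84 g/mol = 17,190 g.

(a) 19.3%; (b) 17.2 kg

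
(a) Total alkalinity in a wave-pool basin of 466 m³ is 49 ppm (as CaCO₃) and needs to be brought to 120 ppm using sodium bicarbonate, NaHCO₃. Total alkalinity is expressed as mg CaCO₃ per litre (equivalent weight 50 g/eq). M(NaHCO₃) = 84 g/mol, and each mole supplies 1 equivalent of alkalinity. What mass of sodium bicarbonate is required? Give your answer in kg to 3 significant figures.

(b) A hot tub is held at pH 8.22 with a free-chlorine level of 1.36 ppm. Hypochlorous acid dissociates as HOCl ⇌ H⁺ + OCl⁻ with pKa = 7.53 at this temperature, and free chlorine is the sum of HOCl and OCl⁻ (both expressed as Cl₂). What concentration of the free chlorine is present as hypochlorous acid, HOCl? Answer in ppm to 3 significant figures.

(a) 55.6 kg; (b) 0.231 ppm

(a) Volume: 466 m³ = 466,000 L.
(a) Alkalinity to add: (120 − 49) = 71 mg/L as CaCO₃ × 466,000 L = 33,090 g as CaCO₃.
(a) Equivalents: 33,090 g ÷ 50 g/eq = 661.7 eq.
(a) NaHCO₃ supplies 1 eq per mole → 661.7 mol.
(a) Mass: 661.7 mol × 84 g/mol = 55,580 g.

(b) [OCl⁻]/[HOCl] = 10^(pH − pKa) = 10^(8.22 − 7.53) = 10^0.69 = 4.898.
(b) Fraction as HOCl = 1 / (1 + 4.898) = 0.1696.
(b) HOCl = 0.1696 × 1.36 ppm = 0.2306 ppm.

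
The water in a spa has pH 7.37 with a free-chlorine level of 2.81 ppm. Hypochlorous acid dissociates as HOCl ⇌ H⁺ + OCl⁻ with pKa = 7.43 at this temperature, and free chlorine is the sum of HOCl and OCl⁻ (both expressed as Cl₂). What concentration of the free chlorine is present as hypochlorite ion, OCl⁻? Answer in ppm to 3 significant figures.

[OCl⁻]/[HOCl] = 10^(pH − pKa) = 10^(7.37 − 7.43) = 10^-0.06 = 0.871.
Fraction as HOCl = 1 / (1 + 0.871) = 0.5345.
OCl⁻ = (1 − 0.5345) × 2.81 ppm = 1.308 ppm.

1.31 ppm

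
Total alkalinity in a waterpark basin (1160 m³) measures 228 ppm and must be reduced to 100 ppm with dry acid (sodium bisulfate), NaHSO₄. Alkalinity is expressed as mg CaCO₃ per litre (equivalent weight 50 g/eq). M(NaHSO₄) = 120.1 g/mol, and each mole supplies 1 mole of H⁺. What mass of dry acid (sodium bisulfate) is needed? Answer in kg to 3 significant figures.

357 kg

Volume: 1160 m³ = 1,160,000 L.
Alkalinity to neutralize: (228 − 100) = 128 mg/L as CaCO₃ × 1,160,000 L = 148,500 g as CaCO₃.
Equivalents of H⁺ required: 148,500 ÷ 50 g/eq = 2970 eq = 2970 mol NaHSO₄.
Mass of NaHSO₄: 2970 × 120.1 = 356,600 g.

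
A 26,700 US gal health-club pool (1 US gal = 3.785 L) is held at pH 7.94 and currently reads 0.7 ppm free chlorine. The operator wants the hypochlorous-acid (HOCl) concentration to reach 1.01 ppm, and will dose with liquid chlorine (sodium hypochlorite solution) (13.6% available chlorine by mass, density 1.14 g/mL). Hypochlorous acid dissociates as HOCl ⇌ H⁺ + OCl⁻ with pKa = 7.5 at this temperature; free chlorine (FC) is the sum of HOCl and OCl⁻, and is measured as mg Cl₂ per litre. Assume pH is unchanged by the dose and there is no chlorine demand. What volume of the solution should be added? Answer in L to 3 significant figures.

Volume: 26,700 US gal × 3.785 L/gal = 101,060 L.
[OCl⁻]/[HOCl] = 10^(pH − pKa) = 10^(7.94 − 7.5) = 2.754; fraction as HOCl = 1/(1 + 2.754) = 0.2664.
Free chlorine required for 1.01 ppm HOCl: 1.01 / 0.2664 = 3.792 ppm.
FC to add: 3.792 − 0.7 = 3.092 mg/L as Cl₂.
Cl₂ equivalent: 3.092 mg/L × 101,060 L = 312.5 g.
Product at 13.6% available Cl: 312.5 / 0.136 = 2297 g.
Volume: 2297 g ÷ 1.14 g/mL = 2015 mL.

2.02 L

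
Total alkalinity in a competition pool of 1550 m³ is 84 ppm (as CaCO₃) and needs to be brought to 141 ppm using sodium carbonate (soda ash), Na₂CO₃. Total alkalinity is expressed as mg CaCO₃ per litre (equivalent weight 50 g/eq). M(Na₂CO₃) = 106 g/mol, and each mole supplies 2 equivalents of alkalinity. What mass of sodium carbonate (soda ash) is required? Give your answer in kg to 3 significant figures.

93.7 kg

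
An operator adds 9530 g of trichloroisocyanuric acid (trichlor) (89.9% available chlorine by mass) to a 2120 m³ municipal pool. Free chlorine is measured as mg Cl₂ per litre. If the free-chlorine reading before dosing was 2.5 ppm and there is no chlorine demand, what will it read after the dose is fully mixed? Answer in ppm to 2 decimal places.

6.54 ppm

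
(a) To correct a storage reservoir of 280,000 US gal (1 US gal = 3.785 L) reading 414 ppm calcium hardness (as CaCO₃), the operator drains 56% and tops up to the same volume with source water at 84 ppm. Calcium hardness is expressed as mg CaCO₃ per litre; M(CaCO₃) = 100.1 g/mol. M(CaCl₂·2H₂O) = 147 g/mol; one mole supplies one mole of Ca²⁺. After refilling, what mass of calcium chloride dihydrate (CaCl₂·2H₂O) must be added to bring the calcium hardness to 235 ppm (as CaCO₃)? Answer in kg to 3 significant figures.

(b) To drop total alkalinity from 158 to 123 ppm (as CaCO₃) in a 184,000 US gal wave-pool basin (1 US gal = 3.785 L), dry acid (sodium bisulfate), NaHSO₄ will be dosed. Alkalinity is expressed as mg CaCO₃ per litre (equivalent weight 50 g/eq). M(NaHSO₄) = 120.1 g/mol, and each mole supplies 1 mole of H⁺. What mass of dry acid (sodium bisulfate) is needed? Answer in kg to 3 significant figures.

(a) Volume: 280,000 US gal × 3.785 L/gal = 1,059,800 L.
(a) After draining 56% and refilling: 414 × 0.44 + 84 × 0.56 = 229.2 ppm.
(a) Deficit to target: 235 − 229.2 = 5.8 mg/L.
(a) As CaCO₃: 5.8 mg/L × 1,059,800 L = 6147 g; ÷ 100.1 = 61.41 mol Ca²⁺.
(a) Mass: 61.41 × 147 = 9027 g.

(b) Volume: 184,000 US gal × 3.785 L/gal = 696,440 L.
(b) Alkalinity to neutralize: (158 − 123) = 35 mg/L as CaCO₃ × 696,440 L = 24,380 g as CaCO₃.
(b) Equivalents of H⁺ required: 24,380 ÷ 50 g/eq = 487.5 eq = 487.5 mol NaHSO₄.
(b) Mass of NaHSO₄: 487.5 × 120.1 = 58,550 g.

(a) 9.03 kg; (b) 58.5 kg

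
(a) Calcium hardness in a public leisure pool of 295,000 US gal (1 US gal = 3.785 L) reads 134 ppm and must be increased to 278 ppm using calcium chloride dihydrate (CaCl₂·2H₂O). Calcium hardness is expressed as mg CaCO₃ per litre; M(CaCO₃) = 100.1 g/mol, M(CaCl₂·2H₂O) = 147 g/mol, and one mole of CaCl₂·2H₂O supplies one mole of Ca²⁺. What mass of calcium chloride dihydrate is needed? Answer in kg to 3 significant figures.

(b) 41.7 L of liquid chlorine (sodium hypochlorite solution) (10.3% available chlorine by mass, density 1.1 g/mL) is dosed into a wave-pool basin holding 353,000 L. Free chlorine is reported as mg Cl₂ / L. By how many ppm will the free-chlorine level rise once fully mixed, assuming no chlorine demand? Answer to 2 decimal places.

(a) 236 kg; (b) 13.38 ppm

(a) Volume: 295,000 US gal × 3.785 L/gal = 1,116,575 L.
(a) Hardness to add: (278 − 134) = 144 mg/L as CaCO₃ × 1,116,575 L = 160,800 g as CaCO₃.
(a) Moles of Ca²⁺ (1 mol Ca²⁺ ≡ 1 mol CaCO₃): 160,800 / 100.1 g/mol = 1606 mol.
(a) Mass of CaCl₂·2H₂O: 1606 × 147 = 236,100 g.

(b) Mass of solution: 41.7 L × 1000 mL/L × 1.1 g/mL = 45,870 g.
(b) Available chlorine delivered: 45,870 g × 0.103 = 4725 g as Cl₂.
(b) Concentration rise: 4725 g / 353,000 L = 13.38 mg/L = 13.38 ppm.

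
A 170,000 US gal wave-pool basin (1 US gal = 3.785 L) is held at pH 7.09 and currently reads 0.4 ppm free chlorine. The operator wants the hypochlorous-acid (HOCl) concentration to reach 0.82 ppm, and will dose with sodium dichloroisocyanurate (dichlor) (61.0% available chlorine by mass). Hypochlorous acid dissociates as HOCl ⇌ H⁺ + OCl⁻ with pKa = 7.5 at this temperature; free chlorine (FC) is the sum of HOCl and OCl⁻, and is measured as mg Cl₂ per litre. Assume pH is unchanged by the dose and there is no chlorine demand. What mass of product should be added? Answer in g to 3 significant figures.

780 g

Volume: 170,000 US gal × 3.785 L/gal = 643,450 L.
[OCl⁻]/[HOCl] = 10^(pH − pKa) = 10^(7.09 − 7.5) = 0.389; fraction as HOCl = 1/(1 + 0.389) = 0.7199.
Free chlorine required for 0.82 ppm HOCl: 0.82 / 0.7199 = 1.139 ppm.
FC to add: 1.139 − 0.4 = 0.739 mg/L as Cl₂.
Cl₂ equivalent: 0.739 mg/L × 643,450 L = 475.5 g.
Product at 61.0% available Cl: 475.5 / 0.61 = 779.5 g.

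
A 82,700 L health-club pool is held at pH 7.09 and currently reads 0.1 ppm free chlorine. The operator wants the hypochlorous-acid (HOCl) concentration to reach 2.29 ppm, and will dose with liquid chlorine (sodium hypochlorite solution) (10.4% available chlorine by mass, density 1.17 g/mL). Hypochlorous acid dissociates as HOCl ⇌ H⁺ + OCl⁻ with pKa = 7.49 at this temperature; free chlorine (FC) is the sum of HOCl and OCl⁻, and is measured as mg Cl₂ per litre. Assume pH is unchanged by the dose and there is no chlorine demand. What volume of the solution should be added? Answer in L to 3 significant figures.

2.11 L

[OCl⁻]/[HOCl] = 10^(pH − pKa) = 10^(7.09 − 7.49) = 0.3981; fraction as HOCl = 1/(1 + 0.3981) = 0.7153.
Free chlorine required for 2.29 ppm HOCl: 2.29 / 0.7153 = 3.202 ppm.
FC to add: 3.202 − 0.1 = 3.102 mg/L as Cl₂.
Cl₂ equivalent: 3.102 mg/L × 82,700 L = 256.5 g.
Product at 10.4% available Cl: 256.5 / 0.104 = 2466 g.
Volume: 2466 g ÷ 1.17 g/mL = 2108 mL.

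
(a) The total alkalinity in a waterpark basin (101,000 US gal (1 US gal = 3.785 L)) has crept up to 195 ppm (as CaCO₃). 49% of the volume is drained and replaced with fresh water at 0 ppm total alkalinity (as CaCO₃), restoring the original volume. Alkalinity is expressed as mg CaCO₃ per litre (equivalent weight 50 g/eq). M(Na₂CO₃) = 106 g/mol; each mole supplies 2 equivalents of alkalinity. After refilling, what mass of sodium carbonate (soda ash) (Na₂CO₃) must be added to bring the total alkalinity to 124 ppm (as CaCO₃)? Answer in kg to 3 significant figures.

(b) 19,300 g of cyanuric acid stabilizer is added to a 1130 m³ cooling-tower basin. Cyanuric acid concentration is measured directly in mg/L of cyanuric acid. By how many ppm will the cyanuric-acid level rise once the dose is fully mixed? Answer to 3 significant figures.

(a) 9.95 kg; (b) 17.1 ppm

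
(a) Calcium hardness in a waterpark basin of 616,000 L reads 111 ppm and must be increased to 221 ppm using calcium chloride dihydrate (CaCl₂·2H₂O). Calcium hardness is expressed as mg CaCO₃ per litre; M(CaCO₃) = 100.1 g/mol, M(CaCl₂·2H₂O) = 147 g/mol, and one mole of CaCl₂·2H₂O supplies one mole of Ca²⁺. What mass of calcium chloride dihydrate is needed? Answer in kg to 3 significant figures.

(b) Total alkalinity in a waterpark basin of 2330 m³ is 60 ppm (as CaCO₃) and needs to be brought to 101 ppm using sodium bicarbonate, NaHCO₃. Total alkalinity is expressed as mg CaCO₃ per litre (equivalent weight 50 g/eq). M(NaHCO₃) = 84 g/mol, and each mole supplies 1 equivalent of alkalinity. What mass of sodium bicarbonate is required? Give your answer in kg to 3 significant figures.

(a) 99.5 kg; (b) 160 kg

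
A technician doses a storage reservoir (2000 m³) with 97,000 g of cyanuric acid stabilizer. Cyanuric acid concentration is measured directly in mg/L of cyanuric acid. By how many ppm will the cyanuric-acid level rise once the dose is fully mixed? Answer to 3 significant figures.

48.5 ppm

Volume: 2000 m³ = 2,000,000 L.
Rise: 97,000 g / 2,000,000 L × 1000 = 48.5 mg/L.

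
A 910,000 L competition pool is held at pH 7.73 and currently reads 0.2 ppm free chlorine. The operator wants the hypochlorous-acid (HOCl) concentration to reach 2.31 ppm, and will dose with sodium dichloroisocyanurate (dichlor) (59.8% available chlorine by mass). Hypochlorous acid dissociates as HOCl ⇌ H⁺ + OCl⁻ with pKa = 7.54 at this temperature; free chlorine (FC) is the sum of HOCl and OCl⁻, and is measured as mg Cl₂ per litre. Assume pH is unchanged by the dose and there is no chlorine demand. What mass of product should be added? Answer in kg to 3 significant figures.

[OCl⁻]/[HOCl] = 10^(pH − pKa) = 10^(7.73 − 7.54) = 1.549; fraction as HOCl = 1/(1 + 1.549) = 0.3923.
Free chlorine required for 2.31 ppm HOCl: 2.31 / 0.3923 = 5.888 ppm.
FC to add: 5.888 − 0.2 = 5.688 mg/L as Cl₂.
Cl₂ equivalent: 5.688 mg/L × 910,000 L = 5176 g.
Product at 59.8% available Cl: 5176 / 0.598 = 8655 g.

8.66 kg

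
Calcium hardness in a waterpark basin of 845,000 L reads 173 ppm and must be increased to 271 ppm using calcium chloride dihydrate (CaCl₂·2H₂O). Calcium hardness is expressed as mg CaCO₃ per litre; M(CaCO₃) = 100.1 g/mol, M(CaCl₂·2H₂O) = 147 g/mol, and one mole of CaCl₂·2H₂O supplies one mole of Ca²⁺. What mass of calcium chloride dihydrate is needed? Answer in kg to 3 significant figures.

Hardness to add: (271 − 173) = 98 mg/L as CaCO₃ × 845,000 L = 82,810 g as CaCO₃.
Moles of Ca²⁺ (1 mol Ca²⁺ ≡ 1 mol CaCO₃): 82,810 / 100.1 g/mol = 827.3 mol.
Mass of CaCl₂·2H₂O: 827.3 × 147 = 121,600 g.

122 kg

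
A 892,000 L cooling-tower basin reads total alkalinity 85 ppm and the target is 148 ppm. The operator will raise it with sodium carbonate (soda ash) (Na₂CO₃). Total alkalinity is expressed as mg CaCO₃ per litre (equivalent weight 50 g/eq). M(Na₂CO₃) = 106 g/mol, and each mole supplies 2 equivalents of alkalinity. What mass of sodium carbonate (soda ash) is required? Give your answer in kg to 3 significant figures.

59.6 kg

Alkalinity to add: (148 − 85) = 63 mg/L as CaCO₃ × 892,000 L = 56,200 g as CaCO₃.
Equivalents: 56,200 g ÷ 50 g/eq = 1124 eq.
Each mole of Na₂CO₃ supplies 2 eq, so 1124 / 2 = 562 mol.
Mass: 562 mol × 106 g/mol = 59,570 g.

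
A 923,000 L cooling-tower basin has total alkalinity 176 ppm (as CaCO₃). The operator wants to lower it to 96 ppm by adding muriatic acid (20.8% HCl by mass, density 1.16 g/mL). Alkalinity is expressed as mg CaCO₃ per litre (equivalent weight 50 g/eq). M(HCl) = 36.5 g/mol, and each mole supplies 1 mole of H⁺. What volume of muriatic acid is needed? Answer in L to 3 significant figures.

223 L

Alkalinity to neutralize: (176 − 96) = 80 mg/L as CaCO₃ × 923,000 L = 73,840 g as CaCO₃.
Equivalents of H⁺ required: 73,840 ÷ 50 g/eq = 1477 eq = 1477 mol HCl.
Mass of HCl: 1477 × 36.5 = 53,900 g.
Mass of 20.8% solution: 53,900 / 0.208 = 259,200 g.
Volume: 259,200 g ÷ 1.16 g/mL = 223,400 mL.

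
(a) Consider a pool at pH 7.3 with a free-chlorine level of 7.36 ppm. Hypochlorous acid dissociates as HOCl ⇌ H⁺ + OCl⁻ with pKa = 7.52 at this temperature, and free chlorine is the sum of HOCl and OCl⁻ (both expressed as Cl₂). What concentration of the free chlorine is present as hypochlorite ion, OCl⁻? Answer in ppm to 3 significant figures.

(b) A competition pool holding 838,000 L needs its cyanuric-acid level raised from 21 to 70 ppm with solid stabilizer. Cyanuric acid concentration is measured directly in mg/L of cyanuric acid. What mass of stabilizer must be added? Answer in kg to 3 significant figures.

(a) [OCl⁻]/[HOCl] = 10^(pH − pKa) = 10^(7.3 − 7.52) = 10^-0.22 = 0.6026.
(a) Fraction as HOCl = 1 / (1 + 0.6026) = 0.624.
(a) OCl⁻ = (1 − 0.624) × 7.36 ppm = 2.767 ppm.

(b) CYA to add: (70 − 21) = 49 mg/L × 838,000 L = 41,060 g cyanuric acid.

(a) 2.77 ppm; (b) 41.1 kg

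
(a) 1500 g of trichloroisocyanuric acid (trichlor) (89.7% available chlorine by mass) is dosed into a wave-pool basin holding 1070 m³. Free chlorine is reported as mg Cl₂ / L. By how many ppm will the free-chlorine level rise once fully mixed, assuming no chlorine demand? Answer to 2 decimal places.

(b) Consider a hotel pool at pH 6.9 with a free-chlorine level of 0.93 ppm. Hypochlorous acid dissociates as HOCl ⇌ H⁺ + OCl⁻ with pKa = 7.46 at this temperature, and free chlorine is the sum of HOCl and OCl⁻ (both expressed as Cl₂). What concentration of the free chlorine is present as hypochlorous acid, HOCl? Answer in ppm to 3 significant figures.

(a) 1.26 ppm; (b) 0.729 ppm

(a) Volume: 1070 m³ = 1,070,000 L.
(a) Available chlorine delivered: 1500 g × 0.897 = 1346 g as Cl₂.
(a) Concentration rise: 1346 g / 1,070,000 L = 1.257 mg/L = 1.26 ppm.

(b) [OCl⁻]/[HOCl] = 10^(pH − pKa) = 10^(6.9 − 7.46) = 10^-0.56 = 0.2754.
(b) Fraction as HOCl = 1 / (1 + 0.2754) = 0.7841.
(b) HOCl = 0.7841 × 0.93 ppm = 0.7292 ppm.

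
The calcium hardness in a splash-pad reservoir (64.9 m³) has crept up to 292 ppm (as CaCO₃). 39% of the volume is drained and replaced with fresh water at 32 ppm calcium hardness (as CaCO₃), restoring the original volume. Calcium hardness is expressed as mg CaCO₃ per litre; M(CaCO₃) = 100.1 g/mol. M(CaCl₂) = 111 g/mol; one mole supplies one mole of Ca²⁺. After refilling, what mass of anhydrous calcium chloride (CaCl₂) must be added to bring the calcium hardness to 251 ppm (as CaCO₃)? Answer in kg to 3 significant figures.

4.35 kg

Volume: 64.9 m³ = 64,900 L.
After draining 39% and refilling: 292 × 0.61 + 32 × 0.39 = 190.6 ppm.
Deficit to target: 251 − 190.6 = 60.4 mg/L.
As CaCO₃: 60.4 mg/L × 64,900 L = 3920 g; ÷ 100.1 = 39.16 mol Ca²⁺.
Mass: 39.16 × 111 = 4347 g.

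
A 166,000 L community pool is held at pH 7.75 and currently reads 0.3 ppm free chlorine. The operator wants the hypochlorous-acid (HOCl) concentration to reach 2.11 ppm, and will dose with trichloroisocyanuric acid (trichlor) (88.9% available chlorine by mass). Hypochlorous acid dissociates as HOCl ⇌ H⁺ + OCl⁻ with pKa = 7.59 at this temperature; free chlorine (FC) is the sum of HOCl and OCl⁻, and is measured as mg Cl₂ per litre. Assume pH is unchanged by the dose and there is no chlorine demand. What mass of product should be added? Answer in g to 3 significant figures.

907 g

[OCl⁻]/[HOCl] = 10^(pH − pKa) = 10^(7.75 − 7.59) = 1.445; fraction as HOCl = 1/(1 + 1.445) = 0.4089.
Free chlorine required for 2.11 ppm HOCl: 2.11 / 0.4089 = 5.16 ppm.
FC to add: 5.16 − 0.3 = 4.86 mg/L as Cl₂.
Cl₂ equivalent: 4.86 mg/L × 166,000 L = 806.7 g.
Product at 88.9% available Cl: 806.7 / 0.889 = 907.5 g.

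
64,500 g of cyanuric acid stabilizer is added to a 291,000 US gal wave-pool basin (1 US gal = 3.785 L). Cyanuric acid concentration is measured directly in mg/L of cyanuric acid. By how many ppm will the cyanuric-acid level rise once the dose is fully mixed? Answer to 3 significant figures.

Volume: 291,000 US gal × 3.785 L/gal = 1,101,435 L.
Rise: 64,500 g / 1,101,435 L × 1000 = 58.56 mg/L.

58.6 ppm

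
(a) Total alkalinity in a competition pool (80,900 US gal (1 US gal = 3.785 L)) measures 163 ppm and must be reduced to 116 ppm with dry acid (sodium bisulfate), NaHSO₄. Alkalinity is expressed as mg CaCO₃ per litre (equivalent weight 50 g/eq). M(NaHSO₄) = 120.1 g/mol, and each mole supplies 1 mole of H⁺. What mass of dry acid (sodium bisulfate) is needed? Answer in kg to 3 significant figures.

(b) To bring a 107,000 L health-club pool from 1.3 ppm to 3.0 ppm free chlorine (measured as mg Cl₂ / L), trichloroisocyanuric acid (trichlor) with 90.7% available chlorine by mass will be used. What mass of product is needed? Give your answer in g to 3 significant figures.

(a) 34.6 kg; (b) 201 g

(a) Volume: 80,900 US gal × 3.785 L/gal = 306,206 L.
(a) Alkalinity to neutralize: (163 − 116) = 47 mg/L as CaCO₃ × 306,206 L = 14,390 g as CaCO₃.
(a) Equivalents of H⁺ required: 14,390 ÷ 50 g/eq = 287.8 eq = 287.8 mol NaHSO₄.
(a) Mass of NaHSO₄: 287.8 × 120.1 = 34,570 g.

(b) Chlorine deficit: 3.0 − 1.3 = 1.7 ppm = 1.7 mg/L as Cl₂.
(b) Cl₂ equivalent needed: 1.7 mg/L × 107,000 L = 181,900 mg = 181.9 g.
(b) Product at 90.7% available chlorine: 181.9 / 0.907 = 200.6 g.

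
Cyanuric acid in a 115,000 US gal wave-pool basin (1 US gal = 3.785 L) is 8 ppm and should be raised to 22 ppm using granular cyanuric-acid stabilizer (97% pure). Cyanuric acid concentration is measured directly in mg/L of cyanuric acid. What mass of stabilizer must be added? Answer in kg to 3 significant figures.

6.28 kg

Volume: 115,000 US gal × 3.785 L/gal = 435,275 L.
CYA to add: (22 − 8) = 14 mg/L × 435,275 L = 6094 g cyanuric acid.
At 97% purity: 6094 / 0.97 = 6282 g product.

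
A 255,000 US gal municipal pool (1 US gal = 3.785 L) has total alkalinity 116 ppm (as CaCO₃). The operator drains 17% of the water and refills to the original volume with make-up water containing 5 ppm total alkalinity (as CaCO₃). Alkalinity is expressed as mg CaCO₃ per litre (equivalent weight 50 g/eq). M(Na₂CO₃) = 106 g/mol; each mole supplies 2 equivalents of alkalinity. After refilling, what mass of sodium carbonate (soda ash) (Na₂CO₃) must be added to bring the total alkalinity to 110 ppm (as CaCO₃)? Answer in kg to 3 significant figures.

Volume: 255,000 US gal × 3.785 L/gal = 965,175 L.
After draining 17% and refilling: 116 × 0.83 + 5 × 0.17 = 97.13 ppm.
Deficit to target: 110 − 97.13 = 12.87 mg/L.
As CaCO₃: 12.87 mg/L × 965,175 L = 12,420 g; ÷ 50 g/eq ÷ 2 = 124.2 mol Na₂CO₃.
Mass: 124.2 × 106 = 13,170 g.

13.2 kg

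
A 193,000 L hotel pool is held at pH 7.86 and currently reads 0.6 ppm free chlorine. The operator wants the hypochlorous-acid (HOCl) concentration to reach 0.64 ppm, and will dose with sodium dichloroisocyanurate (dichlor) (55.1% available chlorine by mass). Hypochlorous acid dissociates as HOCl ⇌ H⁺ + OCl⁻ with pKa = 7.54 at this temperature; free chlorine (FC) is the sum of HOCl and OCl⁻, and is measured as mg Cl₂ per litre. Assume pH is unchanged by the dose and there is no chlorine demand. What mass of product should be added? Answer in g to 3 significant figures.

[OCl⁻]/[HOCl] = 10^(pH − pKa) = 10^(7.86 − 7.54) = 2.089; fraction as HOCl = 1/(1 + 2.089) = 0.3237.
Free chlorine required for 0.64 ppm HOCl: 0.64 / 0.3237 = 1.977 ppm.
FC to add: 1.977 − 0.6 = 1.377 mg/L as Cl₂.
Cl₂ equivalent: 1.377 mg/L × 193,000 L = 265.8 g.
Product at 55.1% available Cl: 265.8 / 0.551 = 482.4 g.

482 g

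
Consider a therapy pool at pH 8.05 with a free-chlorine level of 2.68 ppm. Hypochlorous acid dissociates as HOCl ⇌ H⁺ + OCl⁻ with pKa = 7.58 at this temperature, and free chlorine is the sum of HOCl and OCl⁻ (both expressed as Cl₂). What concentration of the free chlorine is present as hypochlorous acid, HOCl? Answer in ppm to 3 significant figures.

[OCl⁻]/[HOCl] = 10^(pH − pKa) = 10^(8.05 − 7.58) = 10^0.47 = 2.951.
Fraction as HOCl = 1 / (1 + 2.951) = 0.2531.
HOCl = 0.2531 × 2.68 ppm = 0.6783 ppm.

0.678 ppm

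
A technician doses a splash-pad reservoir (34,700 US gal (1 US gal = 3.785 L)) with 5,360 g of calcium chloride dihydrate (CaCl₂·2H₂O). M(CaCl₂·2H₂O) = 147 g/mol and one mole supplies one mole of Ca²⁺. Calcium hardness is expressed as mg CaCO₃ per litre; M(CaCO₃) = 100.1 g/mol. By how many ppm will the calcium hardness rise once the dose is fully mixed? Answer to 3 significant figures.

Volume: 34,700 US gal × 3.785 L/gal = 131,340 L.
Moles of Ca²⁺: 5,360 g ÷ 147 g/mol = 36.46 mol.
As CaCO₃: 36.46 mol × 100.1 g/mol = 3650 g.
Rise: 3650 g / 131,340 L × 1000 = 27.79 mg/L.

27.8 ppm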